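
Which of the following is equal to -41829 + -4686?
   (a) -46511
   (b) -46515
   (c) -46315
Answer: b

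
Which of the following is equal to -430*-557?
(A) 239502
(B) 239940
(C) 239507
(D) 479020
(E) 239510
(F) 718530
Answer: E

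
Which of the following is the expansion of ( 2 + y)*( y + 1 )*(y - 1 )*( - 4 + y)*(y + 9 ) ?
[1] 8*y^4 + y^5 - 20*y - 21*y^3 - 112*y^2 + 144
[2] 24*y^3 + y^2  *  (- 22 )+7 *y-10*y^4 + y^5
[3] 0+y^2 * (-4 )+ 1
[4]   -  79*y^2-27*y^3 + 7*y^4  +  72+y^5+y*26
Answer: 4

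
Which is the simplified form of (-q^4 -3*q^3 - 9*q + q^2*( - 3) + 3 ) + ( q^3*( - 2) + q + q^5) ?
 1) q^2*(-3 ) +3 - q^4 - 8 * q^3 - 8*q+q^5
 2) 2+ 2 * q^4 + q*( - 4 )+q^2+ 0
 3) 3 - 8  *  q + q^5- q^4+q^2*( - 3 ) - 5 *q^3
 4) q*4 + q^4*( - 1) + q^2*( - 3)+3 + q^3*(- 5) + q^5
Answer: 3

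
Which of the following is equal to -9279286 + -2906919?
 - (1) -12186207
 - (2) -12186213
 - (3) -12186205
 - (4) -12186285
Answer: 3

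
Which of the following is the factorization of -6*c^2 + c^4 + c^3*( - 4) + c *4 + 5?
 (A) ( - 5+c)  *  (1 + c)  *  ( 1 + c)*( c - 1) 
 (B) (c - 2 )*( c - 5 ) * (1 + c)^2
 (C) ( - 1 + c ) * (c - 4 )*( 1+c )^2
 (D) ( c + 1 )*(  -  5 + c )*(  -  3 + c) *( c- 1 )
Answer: A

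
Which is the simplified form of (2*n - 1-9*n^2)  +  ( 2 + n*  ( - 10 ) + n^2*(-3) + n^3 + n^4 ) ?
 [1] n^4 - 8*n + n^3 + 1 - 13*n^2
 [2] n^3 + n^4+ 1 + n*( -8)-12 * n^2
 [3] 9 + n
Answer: 2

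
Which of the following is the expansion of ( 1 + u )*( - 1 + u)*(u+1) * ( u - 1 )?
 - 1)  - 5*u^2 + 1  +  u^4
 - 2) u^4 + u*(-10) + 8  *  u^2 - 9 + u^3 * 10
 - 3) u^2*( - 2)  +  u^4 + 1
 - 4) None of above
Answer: 3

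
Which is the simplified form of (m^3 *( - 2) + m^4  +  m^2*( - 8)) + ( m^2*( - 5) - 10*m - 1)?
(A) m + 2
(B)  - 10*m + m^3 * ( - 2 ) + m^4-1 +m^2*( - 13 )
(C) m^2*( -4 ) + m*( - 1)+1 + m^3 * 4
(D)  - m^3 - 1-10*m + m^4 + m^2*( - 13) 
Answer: B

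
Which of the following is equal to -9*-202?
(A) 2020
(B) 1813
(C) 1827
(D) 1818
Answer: D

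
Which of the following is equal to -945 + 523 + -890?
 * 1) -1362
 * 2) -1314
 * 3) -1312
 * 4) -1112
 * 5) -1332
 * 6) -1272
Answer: 3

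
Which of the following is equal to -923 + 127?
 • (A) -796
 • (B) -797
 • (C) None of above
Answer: A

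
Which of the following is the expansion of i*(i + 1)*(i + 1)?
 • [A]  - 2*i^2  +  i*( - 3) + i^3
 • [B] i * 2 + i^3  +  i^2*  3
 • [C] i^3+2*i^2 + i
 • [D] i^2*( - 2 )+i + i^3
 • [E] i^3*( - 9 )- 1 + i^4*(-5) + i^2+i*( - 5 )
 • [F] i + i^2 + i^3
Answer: C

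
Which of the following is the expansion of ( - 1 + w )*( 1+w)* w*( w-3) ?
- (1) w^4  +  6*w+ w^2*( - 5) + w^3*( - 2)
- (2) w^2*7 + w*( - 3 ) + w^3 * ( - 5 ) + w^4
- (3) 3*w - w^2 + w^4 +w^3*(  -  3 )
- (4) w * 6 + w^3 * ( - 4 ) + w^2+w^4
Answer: 3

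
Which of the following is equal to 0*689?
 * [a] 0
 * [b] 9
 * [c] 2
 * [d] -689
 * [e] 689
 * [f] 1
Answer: a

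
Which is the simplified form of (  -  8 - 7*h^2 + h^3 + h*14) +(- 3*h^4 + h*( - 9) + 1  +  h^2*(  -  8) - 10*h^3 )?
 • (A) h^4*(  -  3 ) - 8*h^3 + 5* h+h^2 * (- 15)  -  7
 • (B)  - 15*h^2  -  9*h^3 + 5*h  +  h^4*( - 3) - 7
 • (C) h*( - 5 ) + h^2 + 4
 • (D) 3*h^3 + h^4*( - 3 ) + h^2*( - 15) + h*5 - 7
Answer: B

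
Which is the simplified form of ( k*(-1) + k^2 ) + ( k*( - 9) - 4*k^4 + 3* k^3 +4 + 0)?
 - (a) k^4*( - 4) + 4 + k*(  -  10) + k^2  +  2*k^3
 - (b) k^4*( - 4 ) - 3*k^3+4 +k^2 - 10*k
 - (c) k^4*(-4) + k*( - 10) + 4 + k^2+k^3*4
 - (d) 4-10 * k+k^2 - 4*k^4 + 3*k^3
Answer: d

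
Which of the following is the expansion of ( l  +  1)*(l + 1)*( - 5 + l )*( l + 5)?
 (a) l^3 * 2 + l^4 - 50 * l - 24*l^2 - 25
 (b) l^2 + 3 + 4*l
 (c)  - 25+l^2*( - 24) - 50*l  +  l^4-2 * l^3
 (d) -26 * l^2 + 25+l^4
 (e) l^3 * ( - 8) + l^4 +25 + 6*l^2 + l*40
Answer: a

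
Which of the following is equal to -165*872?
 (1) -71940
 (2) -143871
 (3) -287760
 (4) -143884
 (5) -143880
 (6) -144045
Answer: 5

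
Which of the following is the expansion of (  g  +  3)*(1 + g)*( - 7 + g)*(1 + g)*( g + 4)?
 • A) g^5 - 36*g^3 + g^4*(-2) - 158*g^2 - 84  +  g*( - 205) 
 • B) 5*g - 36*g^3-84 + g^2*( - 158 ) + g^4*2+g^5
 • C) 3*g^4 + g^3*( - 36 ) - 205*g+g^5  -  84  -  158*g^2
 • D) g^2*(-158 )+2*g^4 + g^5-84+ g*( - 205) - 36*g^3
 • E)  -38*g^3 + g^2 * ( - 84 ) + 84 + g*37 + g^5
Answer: D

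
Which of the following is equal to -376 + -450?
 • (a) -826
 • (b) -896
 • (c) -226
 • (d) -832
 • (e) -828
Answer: a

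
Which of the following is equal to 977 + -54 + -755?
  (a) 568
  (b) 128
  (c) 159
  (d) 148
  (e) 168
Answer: e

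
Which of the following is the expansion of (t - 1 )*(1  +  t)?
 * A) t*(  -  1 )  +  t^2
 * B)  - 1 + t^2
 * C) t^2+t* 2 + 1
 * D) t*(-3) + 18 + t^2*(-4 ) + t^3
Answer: B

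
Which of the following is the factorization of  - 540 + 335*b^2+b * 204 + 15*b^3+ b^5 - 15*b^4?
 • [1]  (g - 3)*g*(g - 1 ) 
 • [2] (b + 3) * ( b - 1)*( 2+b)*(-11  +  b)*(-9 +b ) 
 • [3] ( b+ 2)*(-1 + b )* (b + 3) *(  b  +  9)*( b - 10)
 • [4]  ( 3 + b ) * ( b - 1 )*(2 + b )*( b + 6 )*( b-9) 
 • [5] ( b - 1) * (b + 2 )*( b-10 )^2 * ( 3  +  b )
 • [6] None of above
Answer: 6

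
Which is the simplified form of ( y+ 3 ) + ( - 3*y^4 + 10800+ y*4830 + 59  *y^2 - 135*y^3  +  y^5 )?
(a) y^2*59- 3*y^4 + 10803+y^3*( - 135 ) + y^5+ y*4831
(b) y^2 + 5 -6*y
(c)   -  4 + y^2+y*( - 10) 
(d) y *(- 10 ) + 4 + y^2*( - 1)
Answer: a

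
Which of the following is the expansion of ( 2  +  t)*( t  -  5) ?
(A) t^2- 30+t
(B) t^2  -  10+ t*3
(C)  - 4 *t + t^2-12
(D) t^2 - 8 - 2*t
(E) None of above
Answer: E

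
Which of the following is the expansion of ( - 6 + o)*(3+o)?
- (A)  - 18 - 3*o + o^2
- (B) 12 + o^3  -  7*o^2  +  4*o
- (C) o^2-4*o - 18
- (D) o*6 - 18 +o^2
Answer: A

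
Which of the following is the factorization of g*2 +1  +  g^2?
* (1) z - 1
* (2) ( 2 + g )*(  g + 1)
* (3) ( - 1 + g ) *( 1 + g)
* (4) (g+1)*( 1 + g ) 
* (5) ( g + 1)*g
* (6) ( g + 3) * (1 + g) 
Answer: 4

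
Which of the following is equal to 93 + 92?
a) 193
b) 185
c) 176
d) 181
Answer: b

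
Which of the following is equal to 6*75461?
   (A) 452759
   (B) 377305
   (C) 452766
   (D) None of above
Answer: C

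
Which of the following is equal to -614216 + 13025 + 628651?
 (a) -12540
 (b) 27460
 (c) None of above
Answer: b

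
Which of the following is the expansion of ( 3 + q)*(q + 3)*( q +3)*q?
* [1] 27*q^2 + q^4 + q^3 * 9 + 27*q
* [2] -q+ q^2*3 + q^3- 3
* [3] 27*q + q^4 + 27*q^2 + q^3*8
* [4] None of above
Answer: 1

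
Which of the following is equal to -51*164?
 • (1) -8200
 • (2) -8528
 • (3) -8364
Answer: 3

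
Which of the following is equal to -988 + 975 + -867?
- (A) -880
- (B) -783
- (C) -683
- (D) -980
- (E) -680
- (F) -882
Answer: A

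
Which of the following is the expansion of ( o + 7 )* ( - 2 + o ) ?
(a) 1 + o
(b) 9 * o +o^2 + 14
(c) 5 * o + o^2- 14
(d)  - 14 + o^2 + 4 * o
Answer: c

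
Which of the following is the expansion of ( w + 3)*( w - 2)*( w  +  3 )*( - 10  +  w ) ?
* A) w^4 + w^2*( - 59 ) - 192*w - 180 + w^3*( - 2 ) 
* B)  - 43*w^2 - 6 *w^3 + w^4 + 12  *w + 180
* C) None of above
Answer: B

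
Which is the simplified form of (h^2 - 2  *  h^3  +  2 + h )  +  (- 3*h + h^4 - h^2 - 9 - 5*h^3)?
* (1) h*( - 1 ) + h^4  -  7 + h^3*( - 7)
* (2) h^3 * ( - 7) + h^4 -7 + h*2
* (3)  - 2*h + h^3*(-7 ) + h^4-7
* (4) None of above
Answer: 3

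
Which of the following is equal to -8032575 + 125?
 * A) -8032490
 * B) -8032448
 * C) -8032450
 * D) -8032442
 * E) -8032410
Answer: C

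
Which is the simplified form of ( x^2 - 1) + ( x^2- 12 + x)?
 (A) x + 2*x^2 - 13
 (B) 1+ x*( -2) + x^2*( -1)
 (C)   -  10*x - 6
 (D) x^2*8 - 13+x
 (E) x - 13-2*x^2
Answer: A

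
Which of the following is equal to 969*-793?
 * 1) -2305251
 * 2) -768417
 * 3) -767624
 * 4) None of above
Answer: 2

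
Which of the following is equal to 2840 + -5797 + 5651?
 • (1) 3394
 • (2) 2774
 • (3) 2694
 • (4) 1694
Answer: 3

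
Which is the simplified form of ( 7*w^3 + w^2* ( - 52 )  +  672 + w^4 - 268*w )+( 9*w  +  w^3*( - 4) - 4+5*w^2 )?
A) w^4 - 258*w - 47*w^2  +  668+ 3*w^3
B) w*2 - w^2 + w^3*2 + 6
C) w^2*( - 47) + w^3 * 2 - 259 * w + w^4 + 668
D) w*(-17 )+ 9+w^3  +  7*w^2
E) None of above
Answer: E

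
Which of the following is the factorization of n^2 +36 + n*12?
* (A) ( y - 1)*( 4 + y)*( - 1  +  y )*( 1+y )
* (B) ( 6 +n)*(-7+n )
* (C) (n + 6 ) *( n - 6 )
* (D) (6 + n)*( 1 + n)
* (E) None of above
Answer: E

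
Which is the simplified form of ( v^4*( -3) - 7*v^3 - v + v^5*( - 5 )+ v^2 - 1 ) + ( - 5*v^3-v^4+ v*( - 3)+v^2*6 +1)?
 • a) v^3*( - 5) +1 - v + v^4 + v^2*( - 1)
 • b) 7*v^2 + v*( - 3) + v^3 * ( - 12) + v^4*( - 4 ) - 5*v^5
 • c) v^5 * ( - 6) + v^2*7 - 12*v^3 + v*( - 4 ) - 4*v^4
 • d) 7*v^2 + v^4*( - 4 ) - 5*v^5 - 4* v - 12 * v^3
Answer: d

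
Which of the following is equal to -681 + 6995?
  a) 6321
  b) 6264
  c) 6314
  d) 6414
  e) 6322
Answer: c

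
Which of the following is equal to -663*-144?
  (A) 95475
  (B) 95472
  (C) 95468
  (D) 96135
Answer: B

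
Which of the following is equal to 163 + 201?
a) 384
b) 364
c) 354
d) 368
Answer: b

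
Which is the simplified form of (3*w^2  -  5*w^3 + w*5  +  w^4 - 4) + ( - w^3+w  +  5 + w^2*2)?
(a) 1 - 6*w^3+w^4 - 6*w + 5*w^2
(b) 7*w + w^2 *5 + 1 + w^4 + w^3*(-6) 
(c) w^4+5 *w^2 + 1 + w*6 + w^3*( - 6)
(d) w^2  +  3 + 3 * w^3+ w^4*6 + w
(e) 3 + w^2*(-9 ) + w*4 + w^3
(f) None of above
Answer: c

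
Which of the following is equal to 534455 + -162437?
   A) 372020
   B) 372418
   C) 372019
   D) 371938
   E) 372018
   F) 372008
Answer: E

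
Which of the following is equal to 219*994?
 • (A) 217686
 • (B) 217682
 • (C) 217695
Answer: A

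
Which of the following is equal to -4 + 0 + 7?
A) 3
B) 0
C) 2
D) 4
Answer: A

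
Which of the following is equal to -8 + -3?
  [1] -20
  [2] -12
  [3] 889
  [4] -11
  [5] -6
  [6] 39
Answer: 4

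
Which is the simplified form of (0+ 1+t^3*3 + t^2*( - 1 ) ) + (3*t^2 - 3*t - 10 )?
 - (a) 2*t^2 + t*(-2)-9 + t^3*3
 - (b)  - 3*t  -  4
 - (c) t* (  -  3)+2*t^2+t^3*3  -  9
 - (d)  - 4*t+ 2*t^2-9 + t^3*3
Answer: c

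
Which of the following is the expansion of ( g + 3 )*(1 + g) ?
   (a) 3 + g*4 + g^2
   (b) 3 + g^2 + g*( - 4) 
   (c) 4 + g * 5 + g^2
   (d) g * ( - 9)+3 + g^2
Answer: a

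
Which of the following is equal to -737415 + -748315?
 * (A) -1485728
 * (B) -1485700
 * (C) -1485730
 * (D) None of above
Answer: C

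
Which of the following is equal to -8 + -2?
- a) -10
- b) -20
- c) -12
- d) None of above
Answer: a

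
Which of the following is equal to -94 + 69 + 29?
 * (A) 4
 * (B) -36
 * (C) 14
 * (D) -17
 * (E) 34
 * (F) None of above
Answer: A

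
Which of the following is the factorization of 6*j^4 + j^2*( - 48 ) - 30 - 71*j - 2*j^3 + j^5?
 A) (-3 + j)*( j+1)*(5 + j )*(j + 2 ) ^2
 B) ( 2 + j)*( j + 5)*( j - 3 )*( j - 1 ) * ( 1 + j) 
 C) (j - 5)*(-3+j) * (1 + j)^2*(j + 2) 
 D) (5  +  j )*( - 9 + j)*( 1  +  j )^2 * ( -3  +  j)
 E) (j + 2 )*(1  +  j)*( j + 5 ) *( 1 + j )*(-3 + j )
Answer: E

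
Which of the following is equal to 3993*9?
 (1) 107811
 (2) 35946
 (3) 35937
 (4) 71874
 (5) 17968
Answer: 3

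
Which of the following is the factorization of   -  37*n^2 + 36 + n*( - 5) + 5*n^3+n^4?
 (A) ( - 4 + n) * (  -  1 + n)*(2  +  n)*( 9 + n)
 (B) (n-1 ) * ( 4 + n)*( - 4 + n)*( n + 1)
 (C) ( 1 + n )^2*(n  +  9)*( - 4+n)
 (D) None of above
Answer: D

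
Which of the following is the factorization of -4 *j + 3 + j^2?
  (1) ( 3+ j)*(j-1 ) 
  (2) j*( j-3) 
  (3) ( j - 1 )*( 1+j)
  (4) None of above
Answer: 4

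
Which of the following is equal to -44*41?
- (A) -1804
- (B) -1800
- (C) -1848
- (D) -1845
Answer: A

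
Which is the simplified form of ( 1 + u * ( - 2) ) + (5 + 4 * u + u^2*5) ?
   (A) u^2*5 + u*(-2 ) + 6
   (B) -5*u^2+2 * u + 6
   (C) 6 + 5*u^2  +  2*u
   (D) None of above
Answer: C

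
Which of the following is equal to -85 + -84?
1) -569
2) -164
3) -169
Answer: 3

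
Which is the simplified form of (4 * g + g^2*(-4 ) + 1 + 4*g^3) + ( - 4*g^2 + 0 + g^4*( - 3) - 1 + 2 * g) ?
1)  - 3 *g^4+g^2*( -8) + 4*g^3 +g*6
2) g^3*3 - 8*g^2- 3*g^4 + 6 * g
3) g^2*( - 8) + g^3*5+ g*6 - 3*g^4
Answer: 1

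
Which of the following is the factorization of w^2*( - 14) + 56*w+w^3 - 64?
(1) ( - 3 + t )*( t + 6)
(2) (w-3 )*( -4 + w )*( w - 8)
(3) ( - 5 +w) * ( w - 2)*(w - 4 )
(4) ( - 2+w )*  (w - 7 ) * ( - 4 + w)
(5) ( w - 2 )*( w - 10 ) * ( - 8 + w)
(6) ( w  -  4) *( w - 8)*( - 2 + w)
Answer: 6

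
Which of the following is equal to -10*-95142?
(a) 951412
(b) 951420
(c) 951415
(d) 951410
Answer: b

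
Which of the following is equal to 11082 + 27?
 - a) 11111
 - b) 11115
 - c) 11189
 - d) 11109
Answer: d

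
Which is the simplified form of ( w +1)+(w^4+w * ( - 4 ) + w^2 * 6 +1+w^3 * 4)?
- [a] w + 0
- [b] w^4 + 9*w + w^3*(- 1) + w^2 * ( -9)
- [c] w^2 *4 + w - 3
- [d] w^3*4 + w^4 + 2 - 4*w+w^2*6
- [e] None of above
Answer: e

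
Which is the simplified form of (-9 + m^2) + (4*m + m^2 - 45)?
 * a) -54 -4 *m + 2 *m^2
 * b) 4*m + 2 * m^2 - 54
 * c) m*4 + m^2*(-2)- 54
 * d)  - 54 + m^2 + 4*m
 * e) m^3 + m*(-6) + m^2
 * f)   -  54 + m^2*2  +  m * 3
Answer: b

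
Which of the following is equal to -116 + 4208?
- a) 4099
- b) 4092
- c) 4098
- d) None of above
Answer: b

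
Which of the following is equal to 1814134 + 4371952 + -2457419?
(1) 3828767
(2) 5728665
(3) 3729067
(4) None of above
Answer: 4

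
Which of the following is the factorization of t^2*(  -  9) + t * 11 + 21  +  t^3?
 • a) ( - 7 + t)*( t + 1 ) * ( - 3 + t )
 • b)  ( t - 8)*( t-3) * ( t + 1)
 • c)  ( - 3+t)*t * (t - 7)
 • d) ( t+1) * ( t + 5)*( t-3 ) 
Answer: a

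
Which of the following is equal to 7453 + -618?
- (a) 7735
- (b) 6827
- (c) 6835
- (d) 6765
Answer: c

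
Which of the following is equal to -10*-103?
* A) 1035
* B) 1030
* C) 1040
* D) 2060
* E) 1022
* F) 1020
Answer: B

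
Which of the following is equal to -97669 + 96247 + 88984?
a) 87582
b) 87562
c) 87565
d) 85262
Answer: b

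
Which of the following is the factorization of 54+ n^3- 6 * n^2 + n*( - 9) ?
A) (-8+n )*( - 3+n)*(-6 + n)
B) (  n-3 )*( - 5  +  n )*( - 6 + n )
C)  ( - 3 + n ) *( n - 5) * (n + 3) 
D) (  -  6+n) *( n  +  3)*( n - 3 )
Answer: D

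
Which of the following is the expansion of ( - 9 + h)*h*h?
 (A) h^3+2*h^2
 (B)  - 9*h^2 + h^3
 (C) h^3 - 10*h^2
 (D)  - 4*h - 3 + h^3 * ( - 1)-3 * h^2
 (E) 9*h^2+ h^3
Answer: B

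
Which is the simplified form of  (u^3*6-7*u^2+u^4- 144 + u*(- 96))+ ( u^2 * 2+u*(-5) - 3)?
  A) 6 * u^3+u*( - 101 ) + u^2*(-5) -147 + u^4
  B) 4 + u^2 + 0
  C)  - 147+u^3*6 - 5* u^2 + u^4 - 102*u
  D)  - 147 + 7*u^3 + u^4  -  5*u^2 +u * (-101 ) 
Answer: A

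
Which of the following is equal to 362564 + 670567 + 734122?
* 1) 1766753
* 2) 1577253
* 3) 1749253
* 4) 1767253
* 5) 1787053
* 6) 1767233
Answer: 4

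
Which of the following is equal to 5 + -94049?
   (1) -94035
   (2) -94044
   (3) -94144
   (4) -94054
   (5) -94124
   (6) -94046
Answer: 2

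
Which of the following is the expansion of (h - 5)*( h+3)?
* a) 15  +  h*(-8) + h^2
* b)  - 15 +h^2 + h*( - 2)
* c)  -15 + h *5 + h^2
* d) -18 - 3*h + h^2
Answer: b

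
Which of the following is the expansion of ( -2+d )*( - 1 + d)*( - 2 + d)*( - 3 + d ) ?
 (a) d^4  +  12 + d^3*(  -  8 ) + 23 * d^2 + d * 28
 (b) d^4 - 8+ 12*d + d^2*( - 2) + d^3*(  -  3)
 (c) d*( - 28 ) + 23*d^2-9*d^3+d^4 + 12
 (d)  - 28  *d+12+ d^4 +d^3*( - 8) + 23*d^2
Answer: d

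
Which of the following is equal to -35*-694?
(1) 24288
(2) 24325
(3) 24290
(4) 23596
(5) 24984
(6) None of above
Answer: 3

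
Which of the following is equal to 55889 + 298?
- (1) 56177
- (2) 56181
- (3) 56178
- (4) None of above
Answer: 4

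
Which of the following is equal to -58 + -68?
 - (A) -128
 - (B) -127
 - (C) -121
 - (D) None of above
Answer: D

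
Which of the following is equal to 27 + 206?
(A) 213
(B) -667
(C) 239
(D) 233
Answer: D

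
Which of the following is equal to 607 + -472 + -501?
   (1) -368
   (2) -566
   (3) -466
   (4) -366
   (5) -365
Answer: 4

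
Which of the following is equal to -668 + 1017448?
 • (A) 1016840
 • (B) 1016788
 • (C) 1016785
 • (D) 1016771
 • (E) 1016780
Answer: E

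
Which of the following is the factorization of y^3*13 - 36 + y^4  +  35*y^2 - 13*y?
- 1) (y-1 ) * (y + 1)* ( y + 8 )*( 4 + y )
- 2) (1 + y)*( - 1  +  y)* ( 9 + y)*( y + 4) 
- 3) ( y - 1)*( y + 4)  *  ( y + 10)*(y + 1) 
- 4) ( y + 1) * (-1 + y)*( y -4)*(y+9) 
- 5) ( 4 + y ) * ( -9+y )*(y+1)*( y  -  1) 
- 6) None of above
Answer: 2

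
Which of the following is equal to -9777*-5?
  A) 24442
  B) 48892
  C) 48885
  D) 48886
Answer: C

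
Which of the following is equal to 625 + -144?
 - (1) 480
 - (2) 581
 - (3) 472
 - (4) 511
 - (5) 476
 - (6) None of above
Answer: 6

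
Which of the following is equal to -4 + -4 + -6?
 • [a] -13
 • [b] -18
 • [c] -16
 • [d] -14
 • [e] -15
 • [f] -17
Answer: d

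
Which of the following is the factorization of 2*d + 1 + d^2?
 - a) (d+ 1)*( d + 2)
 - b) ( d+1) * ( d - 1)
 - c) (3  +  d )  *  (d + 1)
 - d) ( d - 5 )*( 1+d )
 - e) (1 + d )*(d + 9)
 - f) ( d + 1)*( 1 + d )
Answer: f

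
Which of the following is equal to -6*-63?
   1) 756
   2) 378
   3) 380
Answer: 2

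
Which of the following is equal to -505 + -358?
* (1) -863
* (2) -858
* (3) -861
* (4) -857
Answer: 1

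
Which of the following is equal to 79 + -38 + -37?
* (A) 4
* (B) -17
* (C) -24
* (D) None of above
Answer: A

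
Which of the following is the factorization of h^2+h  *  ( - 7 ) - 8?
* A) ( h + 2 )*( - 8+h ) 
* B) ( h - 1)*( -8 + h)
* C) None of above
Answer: C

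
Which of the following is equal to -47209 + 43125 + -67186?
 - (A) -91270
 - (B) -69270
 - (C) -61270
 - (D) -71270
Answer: D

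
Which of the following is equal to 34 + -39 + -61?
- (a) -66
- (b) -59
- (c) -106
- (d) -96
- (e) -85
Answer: a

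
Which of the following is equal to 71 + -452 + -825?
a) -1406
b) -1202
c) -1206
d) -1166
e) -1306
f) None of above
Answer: c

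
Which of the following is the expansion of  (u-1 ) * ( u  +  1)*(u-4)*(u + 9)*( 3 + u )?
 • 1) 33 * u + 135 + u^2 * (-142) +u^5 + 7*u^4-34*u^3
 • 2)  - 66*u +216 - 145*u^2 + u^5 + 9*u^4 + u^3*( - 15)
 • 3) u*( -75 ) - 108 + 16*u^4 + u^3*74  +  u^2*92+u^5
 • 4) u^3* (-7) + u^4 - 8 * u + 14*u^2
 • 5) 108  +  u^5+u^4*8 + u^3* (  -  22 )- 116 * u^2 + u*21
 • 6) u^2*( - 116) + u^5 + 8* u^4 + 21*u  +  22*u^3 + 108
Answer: 5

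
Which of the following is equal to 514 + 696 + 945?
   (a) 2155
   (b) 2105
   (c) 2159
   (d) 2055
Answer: a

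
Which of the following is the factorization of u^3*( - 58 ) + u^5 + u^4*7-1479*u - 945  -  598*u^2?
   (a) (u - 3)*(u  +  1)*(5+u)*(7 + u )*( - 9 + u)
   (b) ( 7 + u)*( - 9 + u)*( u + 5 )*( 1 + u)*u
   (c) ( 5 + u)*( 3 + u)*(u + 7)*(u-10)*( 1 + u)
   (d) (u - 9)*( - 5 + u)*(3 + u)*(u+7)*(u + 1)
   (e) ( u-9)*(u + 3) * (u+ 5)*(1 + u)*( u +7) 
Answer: e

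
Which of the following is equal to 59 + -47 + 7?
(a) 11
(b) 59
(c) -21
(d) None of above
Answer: d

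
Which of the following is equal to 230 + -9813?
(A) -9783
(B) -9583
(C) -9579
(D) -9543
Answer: B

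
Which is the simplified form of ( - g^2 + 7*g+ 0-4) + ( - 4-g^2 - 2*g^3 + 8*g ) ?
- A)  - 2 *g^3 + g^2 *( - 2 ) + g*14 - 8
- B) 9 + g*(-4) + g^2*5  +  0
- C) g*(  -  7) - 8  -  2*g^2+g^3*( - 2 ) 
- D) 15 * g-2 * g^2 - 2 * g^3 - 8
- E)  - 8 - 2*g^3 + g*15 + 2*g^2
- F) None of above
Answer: D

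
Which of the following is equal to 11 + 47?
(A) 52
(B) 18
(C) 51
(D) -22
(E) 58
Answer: E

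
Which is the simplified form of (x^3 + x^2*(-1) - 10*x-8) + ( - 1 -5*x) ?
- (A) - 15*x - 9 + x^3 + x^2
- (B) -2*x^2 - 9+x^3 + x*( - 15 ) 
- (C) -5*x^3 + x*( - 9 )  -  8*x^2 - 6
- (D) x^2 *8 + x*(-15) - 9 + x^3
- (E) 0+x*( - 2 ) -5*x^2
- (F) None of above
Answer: F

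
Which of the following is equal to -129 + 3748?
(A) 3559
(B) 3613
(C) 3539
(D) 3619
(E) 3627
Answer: D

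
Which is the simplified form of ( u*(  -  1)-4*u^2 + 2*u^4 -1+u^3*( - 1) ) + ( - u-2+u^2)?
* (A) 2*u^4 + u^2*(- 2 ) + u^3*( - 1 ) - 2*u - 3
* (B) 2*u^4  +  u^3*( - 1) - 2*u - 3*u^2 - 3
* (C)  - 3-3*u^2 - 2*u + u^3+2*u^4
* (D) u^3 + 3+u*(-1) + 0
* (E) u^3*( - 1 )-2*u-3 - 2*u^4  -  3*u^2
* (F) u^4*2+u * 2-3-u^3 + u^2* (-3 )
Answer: B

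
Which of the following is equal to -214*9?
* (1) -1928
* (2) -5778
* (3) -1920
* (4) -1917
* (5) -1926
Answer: 5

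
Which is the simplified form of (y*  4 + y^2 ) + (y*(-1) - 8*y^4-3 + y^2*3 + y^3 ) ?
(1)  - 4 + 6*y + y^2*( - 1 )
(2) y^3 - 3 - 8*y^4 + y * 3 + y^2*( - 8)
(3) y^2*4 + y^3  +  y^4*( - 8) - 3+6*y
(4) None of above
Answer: 4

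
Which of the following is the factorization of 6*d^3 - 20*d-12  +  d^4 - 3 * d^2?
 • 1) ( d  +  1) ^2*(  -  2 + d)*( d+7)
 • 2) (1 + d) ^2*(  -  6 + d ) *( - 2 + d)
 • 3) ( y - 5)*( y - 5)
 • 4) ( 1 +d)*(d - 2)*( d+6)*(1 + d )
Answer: 4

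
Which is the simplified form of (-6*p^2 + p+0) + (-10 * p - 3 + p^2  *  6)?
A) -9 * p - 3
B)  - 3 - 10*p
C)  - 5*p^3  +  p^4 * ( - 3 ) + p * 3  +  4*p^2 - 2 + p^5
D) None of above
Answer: A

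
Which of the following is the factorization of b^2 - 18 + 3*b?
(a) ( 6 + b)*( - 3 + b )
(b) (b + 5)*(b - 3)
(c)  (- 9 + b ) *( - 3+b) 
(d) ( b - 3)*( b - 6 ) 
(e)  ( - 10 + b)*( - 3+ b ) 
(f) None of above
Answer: a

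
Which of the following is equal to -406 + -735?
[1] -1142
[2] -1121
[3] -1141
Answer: 3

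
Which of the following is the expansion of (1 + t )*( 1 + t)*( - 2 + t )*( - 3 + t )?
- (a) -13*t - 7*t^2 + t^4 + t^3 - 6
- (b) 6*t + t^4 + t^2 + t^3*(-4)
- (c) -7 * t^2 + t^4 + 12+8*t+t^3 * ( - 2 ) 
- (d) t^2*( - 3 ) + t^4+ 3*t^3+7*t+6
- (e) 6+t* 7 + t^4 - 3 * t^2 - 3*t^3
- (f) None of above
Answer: e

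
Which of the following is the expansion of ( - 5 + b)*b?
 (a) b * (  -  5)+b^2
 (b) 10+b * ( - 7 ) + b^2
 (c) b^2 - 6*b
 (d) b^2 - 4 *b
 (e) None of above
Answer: a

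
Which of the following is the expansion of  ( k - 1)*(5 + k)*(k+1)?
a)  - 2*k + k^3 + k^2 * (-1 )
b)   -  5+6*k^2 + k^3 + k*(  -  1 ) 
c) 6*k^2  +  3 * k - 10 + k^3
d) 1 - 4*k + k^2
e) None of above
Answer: e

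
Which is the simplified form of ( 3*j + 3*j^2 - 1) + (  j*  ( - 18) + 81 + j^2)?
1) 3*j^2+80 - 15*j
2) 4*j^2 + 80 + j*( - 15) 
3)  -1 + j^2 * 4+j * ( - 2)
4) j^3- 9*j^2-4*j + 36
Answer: 2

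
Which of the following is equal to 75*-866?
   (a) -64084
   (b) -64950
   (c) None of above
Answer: b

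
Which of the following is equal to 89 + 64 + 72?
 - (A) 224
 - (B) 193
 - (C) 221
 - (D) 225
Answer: D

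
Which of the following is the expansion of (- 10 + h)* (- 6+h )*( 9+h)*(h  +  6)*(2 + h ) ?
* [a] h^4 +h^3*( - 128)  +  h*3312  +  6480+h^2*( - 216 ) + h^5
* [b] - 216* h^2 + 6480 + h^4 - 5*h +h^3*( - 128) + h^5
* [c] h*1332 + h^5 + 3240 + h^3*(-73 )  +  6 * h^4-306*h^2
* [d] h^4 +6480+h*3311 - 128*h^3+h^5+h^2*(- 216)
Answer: a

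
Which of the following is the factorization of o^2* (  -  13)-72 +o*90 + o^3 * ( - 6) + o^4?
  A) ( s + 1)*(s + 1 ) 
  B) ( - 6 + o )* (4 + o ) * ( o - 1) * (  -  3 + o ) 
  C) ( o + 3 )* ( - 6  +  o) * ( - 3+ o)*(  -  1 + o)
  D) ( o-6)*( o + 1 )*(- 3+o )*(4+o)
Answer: B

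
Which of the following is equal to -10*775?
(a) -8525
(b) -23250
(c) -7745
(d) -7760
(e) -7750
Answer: e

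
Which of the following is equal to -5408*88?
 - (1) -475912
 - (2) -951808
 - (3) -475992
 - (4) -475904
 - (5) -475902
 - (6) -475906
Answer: 4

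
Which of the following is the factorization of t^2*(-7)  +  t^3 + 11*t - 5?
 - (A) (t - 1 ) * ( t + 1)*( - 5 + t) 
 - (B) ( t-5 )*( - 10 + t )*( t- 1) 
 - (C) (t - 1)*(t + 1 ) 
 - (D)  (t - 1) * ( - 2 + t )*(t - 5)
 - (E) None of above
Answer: E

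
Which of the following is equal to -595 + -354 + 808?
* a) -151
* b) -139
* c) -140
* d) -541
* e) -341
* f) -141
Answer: f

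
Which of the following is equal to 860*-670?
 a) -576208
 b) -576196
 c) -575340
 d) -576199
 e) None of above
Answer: e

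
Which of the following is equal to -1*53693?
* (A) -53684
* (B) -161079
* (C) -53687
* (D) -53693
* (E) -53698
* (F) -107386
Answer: D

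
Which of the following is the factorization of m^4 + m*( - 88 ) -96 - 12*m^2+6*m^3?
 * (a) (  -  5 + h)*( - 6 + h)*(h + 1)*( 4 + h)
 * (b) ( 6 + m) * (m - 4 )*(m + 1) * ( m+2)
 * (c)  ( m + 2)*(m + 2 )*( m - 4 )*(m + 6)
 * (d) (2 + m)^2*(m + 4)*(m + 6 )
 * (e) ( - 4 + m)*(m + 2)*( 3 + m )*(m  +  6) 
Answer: c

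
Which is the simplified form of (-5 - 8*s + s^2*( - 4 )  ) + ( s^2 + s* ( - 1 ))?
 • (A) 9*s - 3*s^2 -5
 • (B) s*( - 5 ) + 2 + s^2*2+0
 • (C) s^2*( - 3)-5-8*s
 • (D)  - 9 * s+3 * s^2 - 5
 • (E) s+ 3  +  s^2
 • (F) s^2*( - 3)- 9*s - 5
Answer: F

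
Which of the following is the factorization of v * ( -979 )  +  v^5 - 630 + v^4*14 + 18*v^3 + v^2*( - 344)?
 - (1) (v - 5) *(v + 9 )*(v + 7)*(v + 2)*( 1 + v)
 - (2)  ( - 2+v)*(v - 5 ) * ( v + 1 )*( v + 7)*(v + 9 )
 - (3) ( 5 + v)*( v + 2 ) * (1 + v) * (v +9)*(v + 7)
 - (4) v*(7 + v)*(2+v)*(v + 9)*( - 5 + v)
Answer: 1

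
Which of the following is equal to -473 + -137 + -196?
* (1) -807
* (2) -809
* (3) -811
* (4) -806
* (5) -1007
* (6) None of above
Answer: 4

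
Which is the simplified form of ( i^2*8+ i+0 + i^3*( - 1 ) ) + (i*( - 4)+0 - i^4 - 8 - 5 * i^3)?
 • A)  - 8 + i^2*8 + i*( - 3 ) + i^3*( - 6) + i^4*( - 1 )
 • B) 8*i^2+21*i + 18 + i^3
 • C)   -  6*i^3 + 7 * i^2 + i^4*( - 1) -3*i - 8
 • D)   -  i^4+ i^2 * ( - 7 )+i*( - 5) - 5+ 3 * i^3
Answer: A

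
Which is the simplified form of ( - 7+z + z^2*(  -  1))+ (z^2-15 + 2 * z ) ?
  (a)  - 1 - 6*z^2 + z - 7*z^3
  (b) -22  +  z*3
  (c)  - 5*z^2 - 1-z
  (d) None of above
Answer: b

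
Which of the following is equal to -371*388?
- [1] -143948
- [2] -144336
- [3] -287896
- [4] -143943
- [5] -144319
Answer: 1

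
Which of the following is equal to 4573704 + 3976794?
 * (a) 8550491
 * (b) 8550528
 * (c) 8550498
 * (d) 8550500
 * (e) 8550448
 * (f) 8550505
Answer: c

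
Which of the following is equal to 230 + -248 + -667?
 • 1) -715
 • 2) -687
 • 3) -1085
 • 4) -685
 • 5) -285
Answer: 4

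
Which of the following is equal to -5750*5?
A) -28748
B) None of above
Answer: B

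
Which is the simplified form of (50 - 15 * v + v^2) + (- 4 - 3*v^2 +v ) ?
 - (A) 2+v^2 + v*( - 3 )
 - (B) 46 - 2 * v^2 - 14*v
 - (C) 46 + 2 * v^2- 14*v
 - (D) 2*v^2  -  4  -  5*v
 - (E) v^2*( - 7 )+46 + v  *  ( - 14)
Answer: B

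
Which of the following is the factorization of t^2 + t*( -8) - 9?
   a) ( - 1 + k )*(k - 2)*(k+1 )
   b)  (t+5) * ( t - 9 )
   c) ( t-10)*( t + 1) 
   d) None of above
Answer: d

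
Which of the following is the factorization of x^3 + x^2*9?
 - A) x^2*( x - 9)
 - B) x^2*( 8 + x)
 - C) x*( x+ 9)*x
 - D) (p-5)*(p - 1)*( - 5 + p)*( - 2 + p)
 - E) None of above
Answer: C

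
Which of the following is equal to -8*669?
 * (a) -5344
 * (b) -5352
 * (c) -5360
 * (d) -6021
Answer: b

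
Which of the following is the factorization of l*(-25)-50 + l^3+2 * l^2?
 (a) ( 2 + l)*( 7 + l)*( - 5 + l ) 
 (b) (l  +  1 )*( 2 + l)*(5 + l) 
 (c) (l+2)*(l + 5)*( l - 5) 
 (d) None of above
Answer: c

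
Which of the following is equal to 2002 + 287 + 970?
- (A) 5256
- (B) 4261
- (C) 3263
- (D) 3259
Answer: D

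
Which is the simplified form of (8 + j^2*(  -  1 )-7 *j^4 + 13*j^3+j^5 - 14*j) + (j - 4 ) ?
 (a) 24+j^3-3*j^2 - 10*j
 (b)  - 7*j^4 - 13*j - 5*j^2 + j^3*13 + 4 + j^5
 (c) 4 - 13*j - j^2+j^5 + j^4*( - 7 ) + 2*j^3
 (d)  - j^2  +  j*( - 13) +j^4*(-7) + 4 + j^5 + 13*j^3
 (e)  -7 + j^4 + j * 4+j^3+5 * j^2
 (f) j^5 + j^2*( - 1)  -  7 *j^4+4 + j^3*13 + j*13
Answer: d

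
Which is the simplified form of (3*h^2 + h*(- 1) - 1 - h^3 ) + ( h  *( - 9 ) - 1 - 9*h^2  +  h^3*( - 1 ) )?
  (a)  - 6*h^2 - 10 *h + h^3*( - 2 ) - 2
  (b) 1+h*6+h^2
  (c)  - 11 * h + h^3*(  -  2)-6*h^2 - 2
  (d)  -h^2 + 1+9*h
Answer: a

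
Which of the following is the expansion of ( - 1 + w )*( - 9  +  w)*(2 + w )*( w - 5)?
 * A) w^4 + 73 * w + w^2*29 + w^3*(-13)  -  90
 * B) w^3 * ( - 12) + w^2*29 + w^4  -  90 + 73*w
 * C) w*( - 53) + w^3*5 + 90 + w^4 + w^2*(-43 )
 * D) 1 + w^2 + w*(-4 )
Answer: A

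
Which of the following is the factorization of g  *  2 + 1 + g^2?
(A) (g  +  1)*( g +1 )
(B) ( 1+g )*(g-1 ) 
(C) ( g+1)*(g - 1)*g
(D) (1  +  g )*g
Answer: A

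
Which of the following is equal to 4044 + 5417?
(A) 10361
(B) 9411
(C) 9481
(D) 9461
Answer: D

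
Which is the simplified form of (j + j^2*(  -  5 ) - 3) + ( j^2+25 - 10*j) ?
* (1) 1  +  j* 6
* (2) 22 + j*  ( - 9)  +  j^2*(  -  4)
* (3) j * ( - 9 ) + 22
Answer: 2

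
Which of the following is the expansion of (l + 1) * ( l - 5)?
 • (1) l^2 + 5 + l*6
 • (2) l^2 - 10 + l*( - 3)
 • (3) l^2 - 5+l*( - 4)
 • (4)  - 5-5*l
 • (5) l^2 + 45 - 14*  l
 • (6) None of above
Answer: 3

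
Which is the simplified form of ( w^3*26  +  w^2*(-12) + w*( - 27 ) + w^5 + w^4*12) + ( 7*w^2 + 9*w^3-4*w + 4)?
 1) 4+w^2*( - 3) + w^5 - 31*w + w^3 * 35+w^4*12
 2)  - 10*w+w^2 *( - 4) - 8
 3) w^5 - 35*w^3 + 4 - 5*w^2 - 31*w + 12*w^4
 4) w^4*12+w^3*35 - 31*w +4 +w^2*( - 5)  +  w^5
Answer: 4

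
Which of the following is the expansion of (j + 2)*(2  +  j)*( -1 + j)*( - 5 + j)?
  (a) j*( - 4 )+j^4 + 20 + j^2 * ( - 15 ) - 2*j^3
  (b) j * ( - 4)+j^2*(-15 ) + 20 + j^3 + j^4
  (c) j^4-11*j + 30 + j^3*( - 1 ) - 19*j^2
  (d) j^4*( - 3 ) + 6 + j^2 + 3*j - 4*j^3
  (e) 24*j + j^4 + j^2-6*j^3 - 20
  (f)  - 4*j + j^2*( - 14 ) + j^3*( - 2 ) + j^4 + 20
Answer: a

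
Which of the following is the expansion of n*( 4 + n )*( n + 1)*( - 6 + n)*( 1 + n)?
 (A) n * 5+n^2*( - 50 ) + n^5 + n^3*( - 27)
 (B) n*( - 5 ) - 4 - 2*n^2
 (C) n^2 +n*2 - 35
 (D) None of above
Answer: D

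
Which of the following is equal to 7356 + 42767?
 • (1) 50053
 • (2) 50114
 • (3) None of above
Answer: 3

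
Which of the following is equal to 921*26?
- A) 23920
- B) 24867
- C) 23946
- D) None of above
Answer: C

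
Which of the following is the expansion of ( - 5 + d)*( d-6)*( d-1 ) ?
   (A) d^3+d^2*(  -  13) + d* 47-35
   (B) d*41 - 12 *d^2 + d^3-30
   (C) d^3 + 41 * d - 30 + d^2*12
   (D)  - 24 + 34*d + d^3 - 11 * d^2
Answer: B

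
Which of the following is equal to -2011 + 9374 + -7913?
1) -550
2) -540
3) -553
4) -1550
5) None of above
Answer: 1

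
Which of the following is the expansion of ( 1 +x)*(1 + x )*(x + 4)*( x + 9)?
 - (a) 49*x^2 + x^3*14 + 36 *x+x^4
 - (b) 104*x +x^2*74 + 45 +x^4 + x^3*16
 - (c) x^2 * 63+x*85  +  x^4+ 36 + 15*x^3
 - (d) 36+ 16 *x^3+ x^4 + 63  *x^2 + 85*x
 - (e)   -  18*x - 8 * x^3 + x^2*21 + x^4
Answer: c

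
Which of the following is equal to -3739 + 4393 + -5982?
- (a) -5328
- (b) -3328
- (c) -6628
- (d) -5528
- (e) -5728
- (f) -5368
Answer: a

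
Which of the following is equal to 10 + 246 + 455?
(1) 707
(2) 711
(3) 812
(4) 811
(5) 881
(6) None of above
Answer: 2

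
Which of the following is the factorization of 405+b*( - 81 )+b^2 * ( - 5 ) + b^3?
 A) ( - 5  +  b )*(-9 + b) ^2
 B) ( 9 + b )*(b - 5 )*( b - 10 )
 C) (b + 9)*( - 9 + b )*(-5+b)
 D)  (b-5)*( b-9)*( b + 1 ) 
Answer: C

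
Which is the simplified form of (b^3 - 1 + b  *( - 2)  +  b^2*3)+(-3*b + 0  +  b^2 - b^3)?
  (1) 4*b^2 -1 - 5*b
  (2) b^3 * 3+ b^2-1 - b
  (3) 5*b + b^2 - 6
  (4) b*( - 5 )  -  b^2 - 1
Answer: 1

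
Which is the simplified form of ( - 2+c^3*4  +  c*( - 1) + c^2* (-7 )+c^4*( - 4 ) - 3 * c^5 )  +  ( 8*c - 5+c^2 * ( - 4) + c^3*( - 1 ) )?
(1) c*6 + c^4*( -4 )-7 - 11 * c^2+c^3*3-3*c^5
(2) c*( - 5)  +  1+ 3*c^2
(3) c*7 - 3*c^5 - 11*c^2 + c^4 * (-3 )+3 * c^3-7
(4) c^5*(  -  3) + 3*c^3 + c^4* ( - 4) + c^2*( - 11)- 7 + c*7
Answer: 4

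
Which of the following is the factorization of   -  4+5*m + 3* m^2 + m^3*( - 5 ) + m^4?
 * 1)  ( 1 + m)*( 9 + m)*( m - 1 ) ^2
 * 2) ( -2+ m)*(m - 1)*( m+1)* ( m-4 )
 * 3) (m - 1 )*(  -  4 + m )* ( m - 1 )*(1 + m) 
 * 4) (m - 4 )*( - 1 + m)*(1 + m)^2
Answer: 3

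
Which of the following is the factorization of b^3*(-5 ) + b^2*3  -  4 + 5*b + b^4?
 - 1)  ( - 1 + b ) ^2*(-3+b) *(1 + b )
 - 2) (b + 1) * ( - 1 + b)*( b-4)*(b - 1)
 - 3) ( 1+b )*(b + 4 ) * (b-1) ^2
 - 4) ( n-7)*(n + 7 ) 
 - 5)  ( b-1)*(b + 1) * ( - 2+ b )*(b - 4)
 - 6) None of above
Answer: 2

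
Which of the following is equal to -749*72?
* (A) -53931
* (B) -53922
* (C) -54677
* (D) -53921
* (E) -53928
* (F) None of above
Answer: E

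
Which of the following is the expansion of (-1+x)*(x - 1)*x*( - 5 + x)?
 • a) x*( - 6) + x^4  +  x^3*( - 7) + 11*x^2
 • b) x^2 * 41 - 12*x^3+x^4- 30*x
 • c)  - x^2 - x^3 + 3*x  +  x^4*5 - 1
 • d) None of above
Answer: d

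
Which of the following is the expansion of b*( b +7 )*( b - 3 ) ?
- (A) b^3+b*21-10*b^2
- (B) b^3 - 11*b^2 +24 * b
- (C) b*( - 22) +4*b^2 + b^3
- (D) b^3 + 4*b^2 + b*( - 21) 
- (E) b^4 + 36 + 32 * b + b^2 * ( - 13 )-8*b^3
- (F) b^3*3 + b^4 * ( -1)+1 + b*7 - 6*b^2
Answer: D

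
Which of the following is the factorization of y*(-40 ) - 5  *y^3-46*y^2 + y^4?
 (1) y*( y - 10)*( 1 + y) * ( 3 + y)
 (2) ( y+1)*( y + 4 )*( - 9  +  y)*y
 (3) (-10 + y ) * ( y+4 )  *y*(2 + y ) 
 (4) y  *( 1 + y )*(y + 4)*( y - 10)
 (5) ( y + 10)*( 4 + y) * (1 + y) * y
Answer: 4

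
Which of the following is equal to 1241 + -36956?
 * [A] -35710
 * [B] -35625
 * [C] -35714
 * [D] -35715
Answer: D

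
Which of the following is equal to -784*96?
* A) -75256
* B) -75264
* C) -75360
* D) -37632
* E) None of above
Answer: B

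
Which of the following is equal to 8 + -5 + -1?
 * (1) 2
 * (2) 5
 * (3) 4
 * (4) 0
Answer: 1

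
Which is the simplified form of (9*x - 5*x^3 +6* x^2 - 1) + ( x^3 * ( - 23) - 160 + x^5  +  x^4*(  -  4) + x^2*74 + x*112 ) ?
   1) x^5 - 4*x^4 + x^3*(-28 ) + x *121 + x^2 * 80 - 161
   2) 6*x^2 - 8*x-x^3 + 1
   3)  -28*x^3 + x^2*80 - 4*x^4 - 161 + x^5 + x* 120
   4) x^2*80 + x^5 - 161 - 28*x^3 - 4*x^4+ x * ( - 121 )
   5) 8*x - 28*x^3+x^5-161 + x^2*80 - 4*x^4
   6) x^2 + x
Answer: 1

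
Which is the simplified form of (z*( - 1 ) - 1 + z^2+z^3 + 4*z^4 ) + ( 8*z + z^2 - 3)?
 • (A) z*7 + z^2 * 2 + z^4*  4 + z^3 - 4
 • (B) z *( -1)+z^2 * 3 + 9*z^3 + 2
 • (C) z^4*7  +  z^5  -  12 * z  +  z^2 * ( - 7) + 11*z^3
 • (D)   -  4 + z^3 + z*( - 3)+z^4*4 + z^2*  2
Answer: A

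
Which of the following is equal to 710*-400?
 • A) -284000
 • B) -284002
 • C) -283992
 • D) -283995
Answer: A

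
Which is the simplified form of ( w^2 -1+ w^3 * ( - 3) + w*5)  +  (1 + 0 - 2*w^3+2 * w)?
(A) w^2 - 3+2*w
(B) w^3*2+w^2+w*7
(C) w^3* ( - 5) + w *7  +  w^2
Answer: C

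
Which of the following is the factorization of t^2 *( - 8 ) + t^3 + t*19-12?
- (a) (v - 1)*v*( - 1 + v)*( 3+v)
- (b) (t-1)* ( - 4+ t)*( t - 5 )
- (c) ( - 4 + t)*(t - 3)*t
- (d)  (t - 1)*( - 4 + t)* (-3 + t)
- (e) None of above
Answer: d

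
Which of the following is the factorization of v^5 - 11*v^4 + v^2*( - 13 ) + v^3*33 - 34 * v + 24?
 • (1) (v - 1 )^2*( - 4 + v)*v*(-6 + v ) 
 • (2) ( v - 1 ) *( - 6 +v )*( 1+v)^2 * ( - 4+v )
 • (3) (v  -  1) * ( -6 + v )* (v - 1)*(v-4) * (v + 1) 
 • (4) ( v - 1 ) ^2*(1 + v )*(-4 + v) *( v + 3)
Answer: 3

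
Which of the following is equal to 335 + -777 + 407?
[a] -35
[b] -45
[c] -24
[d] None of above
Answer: a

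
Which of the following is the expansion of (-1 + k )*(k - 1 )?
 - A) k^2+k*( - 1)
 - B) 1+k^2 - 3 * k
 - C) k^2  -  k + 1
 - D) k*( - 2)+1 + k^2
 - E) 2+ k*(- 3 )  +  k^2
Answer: D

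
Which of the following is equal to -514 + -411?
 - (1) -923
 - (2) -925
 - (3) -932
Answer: 2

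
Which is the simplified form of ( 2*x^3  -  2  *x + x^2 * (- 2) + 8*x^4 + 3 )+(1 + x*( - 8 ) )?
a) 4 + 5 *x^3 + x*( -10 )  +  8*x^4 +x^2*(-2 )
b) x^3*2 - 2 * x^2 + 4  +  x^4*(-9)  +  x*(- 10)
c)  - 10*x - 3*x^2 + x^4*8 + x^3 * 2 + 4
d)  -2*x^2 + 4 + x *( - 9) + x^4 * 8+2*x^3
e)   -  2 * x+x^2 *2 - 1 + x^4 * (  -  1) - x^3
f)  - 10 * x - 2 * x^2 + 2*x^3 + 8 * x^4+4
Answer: f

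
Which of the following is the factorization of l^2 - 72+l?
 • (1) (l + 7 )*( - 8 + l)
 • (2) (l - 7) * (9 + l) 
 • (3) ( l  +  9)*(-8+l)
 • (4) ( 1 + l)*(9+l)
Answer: 3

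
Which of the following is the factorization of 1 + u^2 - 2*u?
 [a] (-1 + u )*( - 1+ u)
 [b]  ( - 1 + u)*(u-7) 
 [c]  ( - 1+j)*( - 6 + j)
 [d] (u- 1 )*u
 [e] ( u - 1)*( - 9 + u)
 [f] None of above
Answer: a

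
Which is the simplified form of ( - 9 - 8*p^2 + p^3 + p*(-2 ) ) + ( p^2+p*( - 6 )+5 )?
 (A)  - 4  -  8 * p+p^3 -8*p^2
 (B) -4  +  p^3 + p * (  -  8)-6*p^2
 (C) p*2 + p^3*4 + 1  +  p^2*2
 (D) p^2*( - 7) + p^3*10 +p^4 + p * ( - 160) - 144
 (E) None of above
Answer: E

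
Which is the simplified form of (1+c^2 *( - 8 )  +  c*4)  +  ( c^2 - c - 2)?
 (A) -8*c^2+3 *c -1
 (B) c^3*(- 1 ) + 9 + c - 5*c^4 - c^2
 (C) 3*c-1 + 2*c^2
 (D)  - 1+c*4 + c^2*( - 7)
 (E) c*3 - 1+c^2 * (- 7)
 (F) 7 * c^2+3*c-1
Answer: E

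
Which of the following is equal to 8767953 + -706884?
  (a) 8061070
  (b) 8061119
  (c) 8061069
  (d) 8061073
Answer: c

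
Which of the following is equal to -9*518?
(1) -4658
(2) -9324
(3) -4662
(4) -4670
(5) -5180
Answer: 3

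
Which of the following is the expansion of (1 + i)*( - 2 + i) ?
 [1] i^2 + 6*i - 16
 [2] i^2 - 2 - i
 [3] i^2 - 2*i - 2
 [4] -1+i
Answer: 2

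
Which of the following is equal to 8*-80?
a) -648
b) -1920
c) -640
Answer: c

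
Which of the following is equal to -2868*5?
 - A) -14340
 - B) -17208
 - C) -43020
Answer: A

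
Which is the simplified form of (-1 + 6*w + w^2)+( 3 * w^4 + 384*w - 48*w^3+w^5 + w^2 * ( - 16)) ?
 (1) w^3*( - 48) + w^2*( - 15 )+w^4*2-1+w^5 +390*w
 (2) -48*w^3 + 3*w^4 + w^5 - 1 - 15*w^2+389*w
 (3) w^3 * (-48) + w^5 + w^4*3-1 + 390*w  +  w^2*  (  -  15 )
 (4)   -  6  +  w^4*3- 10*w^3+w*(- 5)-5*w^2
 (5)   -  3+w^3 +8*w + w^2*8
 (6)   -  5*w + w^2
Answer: 3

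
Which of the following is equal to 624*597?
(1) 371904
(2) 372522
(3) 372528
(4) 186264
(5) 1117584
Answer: 3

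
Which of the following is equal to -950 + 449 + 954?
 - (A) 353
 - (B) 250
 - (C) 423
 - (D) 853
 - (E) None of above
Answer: E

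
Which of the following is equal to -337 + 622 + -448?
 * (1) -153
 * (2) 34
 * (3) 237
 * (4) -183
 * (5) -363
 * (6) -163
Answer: 6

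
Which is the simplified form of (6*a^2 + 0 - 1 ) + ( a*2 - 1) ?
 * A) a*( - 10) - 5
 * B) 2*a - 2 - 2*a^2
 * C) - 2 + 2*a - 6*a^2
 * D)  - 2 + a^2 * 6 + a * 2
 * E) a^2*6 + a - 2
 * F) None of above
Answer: D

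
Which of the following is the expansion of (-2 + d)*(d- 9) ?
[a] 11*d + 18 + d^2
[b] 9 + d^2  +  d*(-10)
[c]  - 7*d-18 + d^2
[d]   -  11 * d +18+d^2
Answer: d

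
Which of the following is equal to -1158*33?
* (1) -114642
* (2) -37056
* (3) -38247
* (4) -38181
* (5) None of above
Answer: 5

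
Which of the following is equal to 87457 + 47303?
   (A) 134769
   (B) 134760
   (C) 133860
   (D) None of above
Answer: B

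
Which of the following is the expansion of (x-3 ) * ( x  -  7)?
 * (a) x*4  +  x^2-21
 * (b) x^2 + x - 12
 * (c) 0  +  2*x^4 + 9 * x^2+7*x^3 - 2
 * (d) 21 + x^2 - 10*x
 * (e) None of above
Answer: d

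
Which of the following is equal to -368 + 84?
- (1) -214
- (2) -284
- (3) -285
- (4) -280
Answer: 2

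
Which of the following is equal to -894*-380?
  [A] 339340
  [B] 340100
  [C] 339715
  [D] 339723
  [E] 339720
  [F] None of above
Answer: E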